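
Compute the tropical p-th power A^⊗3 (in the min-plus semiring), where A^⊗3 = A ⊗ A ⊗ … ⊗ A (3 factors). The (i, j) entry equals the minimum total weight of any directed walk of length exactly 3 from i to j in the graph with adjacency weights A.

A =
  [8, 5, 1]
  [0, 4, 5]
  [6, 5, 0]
A^⊗3 =
  [6, 6, 1]
  [5, 6, 1]
  [5, 5, 0]

Each entry (A^⊗3)_ij equals the minimum over all length-3 walks i = v_0 → v_1 → … → v_3 = j of Σ_t A[v_t][v_{t+1}]. For example, for (i, j) = (0, 2) we minimise over 9 possible intermediate vertex sequences; the minimum is 1, attained along the walk 0 → 2 → 2 → 2.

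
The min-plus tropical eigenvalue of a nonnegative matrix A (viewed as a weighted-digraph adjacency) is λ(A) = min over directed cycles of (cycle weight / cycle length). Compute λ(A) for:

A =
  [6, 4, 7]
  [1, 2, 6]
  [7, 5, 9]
λ(A) = 2

Enumerate directed cycles and compute their means (weight / length). Sample:
  cycle 0 → 0: weight = 6, length = 1, mean = 6/1 ≈ 6.000
  cycle 1 → 1: weight = 2, length = 1, mean = 2/1 ≈ 2.000
  cycle 2 → 2: weight = 9, length = 1, mean = 9/1 ≈ 9.000
  cycle 0 → 1 → 0: weight = 5, length = 2, mean = 5/2 ≈ 2.500
  cycle 0 → 2 → 0: weight = 14, length = 2, mean = 14/2 ≈ 7.000
  cycle 1 → 0 → 1: weight = 5, length = 2, mean = 5/2 ≈ 2.500
Minimum mean = 2.000, attained e.g. along the cycle 1 → 1 with weight 2 and length 1. So λ(A) = 2/1 = 2.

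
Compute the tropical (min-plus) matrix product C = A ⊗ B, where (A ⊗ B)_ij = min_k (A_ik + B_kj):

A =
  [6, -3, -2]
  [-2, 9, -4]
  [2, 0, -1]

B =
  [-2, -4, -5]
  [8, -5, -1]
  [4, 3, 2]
A ⊗ B =
  [2, -8, -4]
  [-4, -6, -7]
  [0, -5, -3]

Apply the min-plus product entry-by-entry:
  C[0][0] = min over k of (A[0][0] + B[0][0] = 6 + -2 = 4, A[0][1] + B[1][0] = -3 + 8 = 5, A[0][2] + B[2][0] = -2 + 4 = 2) = 2 (attained at k = 2)
  C[0][1] = min over k of (A[0][0] + B[0][1] = 6 + -4 = 2, A[0][1] + B[1][1] = -3 + -5 = -8, A[0][2] + B[2][1] = -2 + 3 = 1) = -8 (attained at k = 1)
  C[0][2] = min over k of (A[0][0] + B[0][2] = 6 + -5 = 1, A[0][1] + B[1][2] = -3 + -1 = -4, A[0][2] + B[2][2] = -2 + 2 = 0) = -4 (attained at k = 1)
  C[1][0] = min over k of (A[1][0] + B[0][0] = -2 + -2 = -4, A[1][1] + B[1][0] = 9 + 8 = 17, A[1][2] + B[2][0] = -4 + 4 = 0) = -4 (attained at k = 0)
  C[1][1] = min over k of (A[1][0] + B[0][1] = -2 + -4 = -6, A[1][1] + B[1][1] = 9 + -5 = 4, A[1][2] + B[2][1] = -4 + 3 = -1) = -6 (attained at k = 0)
  C[1][2] = min over k of (A[1][0] + B[0][2] = -2 + -5 = -7, A[1][1] + B[1][2] = 9 + -1 = 8, A[1][2] + B[2][2] = -4 + 2 = -2) = -7 (attained at k = 0)
  C[2][0] = min over k of (A[2][0] + B[0][0] = 2 + -2 = 0, A[2][1] + B[1][0] = 0 + 8 = 8, A[2][2] + B[2][0] = -1 + 4 = 3) = 0 (attained at k = 0)
  C[2][1] = min over k of (A[2][0] + B[0][1] = 2 + -4 = -2, A[2][1] + B[1][1] = 0 + -5 = -5, A[2][2] + B[2][1] = -1 + 3 = 2) = -5 (attained at k = 1)
  C[2][2] = min over k of (A[2][0] + B[0][2] = 2 + -5 = -3, A[2][1] + B[1][2] = 0 + -1 = -1, A[2][2] + B[2][2] = -1 + 2 = 1) = -3 (attained at k = 0)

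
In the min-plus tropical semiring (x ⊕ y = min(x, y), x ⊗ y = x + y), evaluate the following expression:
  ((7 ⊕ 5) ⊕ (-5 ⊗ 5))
((7 ⊕ 5) ⊕ (-5 ⊗ 5)) = 0

Expand innermost to outermost. Recall ⊕ takes the minimum of its arguments and ⊗ takes their sum. Working out the expression ((7 ⊕ 5) ⊕ (-5 ⊗ 5)) gives 0.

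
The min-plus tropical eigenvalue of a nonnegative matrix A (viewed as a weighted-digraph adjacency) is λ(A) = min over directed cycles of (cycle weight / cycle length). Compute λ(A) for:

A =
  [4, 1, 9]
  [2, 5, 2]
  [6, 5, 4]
λ(A) = 3/2

Enumerate directed cycles and compute their means (weight / length). Sample:
  cycle 0 → 0: weight = 4, length = 1, mean = 4/1 ≈ 4.000
  cycle 1 → 1: weight = 5, length = 1, mean = 5/1 ≈ 5.000
  cycle 2 → 2: weight = 4, length = 1, mean = 4/1 ≈ 4.000
  cycle 0 → 1 → 0: weight = 3, length = 2, mean = 3/2 ≈ 1.500
  cycle 0 → 2 → 0: weight = 15, length = 2, mean = 15/2 ≈ 7.500
  cycle 1 → 0 → 1: weight = 3, length = 2, mean = 3/2 ≈ 1.500
Minimum mean = 1.500, attained e.g. along the cycle 0 → 1 → 0 with weight 3 and length 2. So λ(A) = 3/2 = 3/2.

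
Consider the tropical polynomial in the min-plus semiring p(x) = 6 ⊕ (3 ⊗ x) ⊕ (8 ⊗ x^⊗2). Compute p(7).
p(7) = 6

A tropical monomial a ⊗ x^⊗i evaluates to a + i · x. Evaluating each term at x = 7:
  Term 0 contributes 6 + 0 · 7 = 6
  Term 1 contributes 3 + 1 · 7 = 10
  Term 2 contributes 8 + 2 · 7 = 22
p(7) = ⊕ of these = min[6, 10, 22] = 6.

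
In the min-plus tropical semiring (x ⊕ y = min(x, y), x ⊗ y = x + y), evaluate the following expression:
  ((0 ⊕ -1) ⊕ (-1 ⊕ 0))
((0 ⊕ -1) ⊕ (-1 ⊕ 0)) = -1

Expand innermost to outermost. Recall ⊕ takes the minimum of its arguments and ⊗ takes their sum. Working out the expression ((0 ⊕ -1) ⊕ (-1 ⊕ 0)) gives -1.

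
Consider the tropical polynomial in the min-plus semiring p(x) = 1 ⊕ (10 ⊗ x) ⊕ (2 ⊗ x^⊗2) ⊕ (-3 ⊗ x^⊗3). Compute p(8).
p(8) = 1

A tropical monomial a ⊗ x^⊗i evaluates to a + i · x. Evaluating each term at x = 8:
  Term 0 contributes 1 + 0 · 8 = 1
  Term 1 contributes 10 + 1 · 8 = 18
  Term 2 contributes 2 + 2 · 8 = 18
  Term 3 contributes -3 + 3 · 8 = 21
p(8) = ⊕ of these = min[1, 18, 18, 21] = 1.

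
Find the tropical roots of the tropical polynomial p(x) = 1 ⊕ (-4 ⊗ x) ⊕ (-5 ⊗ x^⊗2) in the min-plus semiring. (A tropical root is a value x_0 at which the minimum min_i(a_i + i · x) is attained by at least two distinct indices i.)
Roots: {1, 5}

Each tropical root is a break point of the lower envelope of the lines y = a_i + i · x (there are 3 lines, with slopes 0, 1, ..., 2). Only the lines that attain the minimum somewhere contribute to roots; other lines are dominated. Here the surviving (envelope) indices are i = 2, i = 1, i = 0.
Intersections between consecutive envelope lines give the roots: for adjacent envelope indices i < j the intersection is x = (a_i − a_j) / (j − i). Reading off the sorted break points: {1, 5}.
Verification: at each break x_0, at least two indices attain the minimum of min_i(a_i + i · x_0).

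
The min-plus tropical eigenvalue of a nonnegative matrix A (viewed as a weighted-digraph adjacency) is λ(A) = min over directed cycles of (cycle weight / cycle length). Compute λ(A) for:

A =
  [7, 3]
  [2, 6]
λ(A) = 5/2

Enumerate directed cycles and compute their means (weight / length). Sample:
  cycle 0 → 0: weight = 7, length = 1, mean = 7/1 ≈ 7.000
  cycle 1 → 1: weight = 6, length = 1, mean = 6/1 ≈ 6.000
  cycle 0 → 1 → 0: weight = 5, length = 2, mean = 5/2 ≈ 2.500
  cycle 1 → 0 → 1: weight = 5, length = 2, mean = 5/2 ≈ 2.500
Minimum mean = 2.500, attained e.g. along the cycle 0 → 1 → 0 with weight 5 and length 2. So λ(A) = 5/2 = 5/2.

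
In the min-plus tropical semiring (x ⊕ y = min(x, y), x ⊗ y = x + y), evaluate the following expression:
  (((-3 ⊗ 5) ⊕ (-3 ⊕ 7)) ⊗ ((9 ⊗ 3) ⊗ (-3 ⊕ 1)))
(((-3 ⊗ 5) ⊕ (-3 ⊕ 7)) ⊗ ((9 ⊗ 3) ⊗ (-3 ⊕ 1))) = 6

Expand innermost to outermost. Recall ⊕ takes the minimum of its arguments and ⊗ takes their sum. Working out the expression (((-3 ⊗ 5) ⊕ (-3 ⊕ 7)) ⊗ ((9 ⊗ 3) ⊗ (-3 ⊕ 1))) gives 6.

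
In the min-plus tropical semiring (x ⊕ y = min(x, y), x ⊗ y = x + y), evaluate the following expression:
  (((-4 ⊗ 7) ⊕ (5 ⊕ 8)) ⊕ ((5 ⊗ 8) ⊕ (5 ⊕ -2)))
(((-4 ⊗ 7) ⊕ (5 ⊕ 8)) ⊕ ((5 ⊗ 8) ⊕ (5 ⊕ -2))) = -2

Expand innermost to outermost. Recall ⊕ takes the minimum of its arguments and ⊗ takes their sum. Working out the expression (((-4 ⊗ 7) ⊕ (5 ⊕ 8)) ⊕ ((5 ⊗ 8) ⊕ (5 ⊕ -2))) gives -2.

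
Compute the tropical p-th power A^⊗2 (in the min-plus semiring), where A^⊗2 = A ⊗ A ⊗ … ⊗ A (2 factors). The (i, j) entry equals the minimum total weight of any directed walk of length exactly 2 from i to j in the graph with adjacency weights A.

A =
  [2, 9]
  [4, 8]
A^⊗2 =
  [4, 11]
  [6, 13]

Each entry (A^⊗2)_ij equals the minimum over all length-2 walks i = v_0 → v_1 → … → v_2 = j of Σ_t A[v_t][v_{t+1}]. For example, for (i, j) = (0, 1) we minimise over 2 possible intermediate vertex sequences; the minimum is 11, attained along the walk 0 → 0 → 1.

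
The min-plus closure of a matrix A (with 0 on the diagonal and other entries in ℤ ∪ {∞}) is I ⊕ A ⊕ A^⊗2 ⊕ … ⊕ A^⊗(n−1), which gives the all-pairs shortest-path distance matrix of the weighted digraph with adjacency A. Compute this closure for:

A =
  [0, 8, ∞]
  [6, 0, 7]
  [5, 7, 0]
Closure =
  [0, 8, 15]
  [6, 0, 7]
  [5, 7, 0]

This is the Floyd-Warshall all-pairs shortest-path computation. For each intermediate vertex k = 0, 1, …, 2, update dist[i][j] ← min(dist[i][j], dist[i][k] + dist[k][j]). The final matrix gives, for each (i, j), the minimum total weight of any directed path from i to j (possibly empty when i = j).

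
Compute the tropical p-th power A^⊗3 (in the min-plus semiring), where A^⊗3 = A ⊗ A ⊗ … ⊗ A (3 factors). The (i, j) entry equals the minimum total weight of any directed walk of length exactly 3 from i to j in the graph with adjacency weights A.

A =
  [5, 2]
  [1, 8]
A^⊗3 =
  [8, 5]
  [4, 8]

Each entry (A^⊗3)_ij equals the minimum over all length-3 walks i = v_0 → v_1 → … → v_3 = j of Σ_t A[v_t][v_{t+1}]. For example, for (i, j) = (0, 1) we minimise over 4 possible intermediate vertex sequences; the minimum is 5, attained along the walk 0 → 1 → 0 → 1.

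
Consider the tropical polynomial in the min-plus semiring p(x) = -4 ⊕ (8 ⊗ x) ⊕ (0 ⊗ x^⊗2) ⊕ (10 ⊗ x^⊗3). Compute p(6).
p(6) = -4

A tropical monomial a ⊗ x^⊗i evaluates to a + i · x. Evaluating each term at x = 6:
  Term 0 contributes -4 + 0 · 6 = -4
  Term 1 contributes 8 + 1 · 6 = 14
  Term 2 contributes 0 + 2 · 6 = 12
  Term 3 contributes 10 + 3 · 6 = 28
p(6) = ⊕ of these = min[-4, 14, 12, 28] = -4.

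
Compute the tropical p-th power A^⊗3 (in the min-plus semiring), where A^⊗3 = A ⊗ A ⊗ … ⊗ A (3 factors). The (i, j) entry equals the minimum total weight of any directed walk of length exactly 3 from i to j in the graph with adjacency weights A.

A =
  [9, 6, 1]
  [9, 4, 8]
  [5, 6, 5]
A^⊗3 =
  [11, 11, 7]
  [15, 12, 14]
  [11, 12, 11]

Each entry (A^⊗3)_ij equals the minimum over all length-3 walks i = v_0 → v_1 → … → v_3 = j of Σ_t A[v_t][v_{t+1}]. For example, for (i, j) = (0, 2) we minimise over 9 possible intermediate vertex sequences; the minimum is 7, attained along the walk 0 → 2 → 0 → 2.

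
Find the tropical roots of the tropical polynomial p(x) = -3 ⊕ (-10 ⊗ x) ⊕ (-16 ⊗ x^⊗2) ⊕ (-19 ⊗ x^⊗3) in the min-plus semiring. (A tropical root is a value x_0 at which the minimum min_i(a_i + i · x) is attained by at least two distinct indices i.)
Roots: {3, 6, 7}

Each tropical root is a break point of the lower envelope of the lines y = a_i + i · x (there are 4 lines, with slopes 0, 1, ..., 3). Only the lines that attain the minimum somewhere contribute to roots; other lines are dominated. Here the surviving (envelope) indices are i = 3, i = 2, i = 1, i = 0.
Intersections between consecutive envelope lines give the roots: for adjacent envelope indices i < j the intersection is x = (a_i − a_j) / (j − i). Reading off the sorted break points: {3, 6, 7}.
Verification: at each break x_0, at least two indices attain the minimum of min_i(a_i + i · x_0).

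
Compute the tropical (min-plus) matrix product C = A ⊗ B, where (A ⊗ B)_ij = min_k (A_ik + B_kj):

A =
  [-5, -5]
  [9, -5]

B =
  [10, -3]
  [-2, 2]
A ⊗ B =
  [-7, -8]
  [-7, -3]

Apply the min-plus product entry-by-entry:
  C[0][0] = min over k of (A[0][0] + B[0][0] = -5 + 10 = 5, A[0][1] + B[1][0] = -5 + -2 = -7) = -7 (attained at k = 1)
  C[0][1] = min over k of (A[0][0] + B[0][1] = -5 + -3 = -8, A[0][1] + B[1][1] = -5 + 2 = -3) = -8 (attained at k = 0)
  C[1][0] = min over k of (A[1][0] + B[0][0] = 9 + 10 = 19, A[1][1] + B[1][0] = -5 + -2 = -7) = -7 (attained at k = 1)
  C[1][1] = min over k of (A[1][0] + B[0][1] = 9 + -3 = 6, A[1][1] + B[1][1] = -5 + 2 = -3) = -3 (attained at k = 1)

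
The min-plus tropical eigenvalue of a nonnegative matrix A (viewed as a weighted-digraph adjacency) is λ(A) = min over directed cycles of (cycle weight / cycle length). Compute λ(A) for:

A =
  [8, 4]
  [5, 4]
λ(A) = 4

Enumerate directed cycles and compute their means (weight / length). Sample:
  cycle 0 → 0: weight = 8, length = 1, mean = 8/1 ≈ 8.000
  cycle 1 → 1: weight = 4, length = 1, mean = 4/1 ≈ 4.000
  cycle 0 → 1 → 0: weight = 9, length = 2, mean = 9/2 ≈ 4.500
  cycle 1 → 0 → 1: weight = 9, length = 2, mean = 9/2 ≈ 4.500
Minimum mean = 4.000, attained e.g. along the cycle 1 → 1 with weight 4 and length 1. So λ(A) = 4/1 = 4.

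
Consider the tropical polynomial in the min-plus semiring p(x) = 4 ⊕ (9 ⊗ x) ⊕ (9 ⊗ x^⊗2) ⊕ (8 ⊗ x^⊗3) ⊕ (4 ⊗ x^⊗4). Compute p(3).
p(3) = 4

A tropical monomial a ⊗ x^⊗i evaluates to a + i · x. Evaluating each term at x = 3:
  Term 0 contributes 4 + 0 · 3 = 4
  Term 1 contributes 9 + 1 · 3 = 12
  Term 2 contributes 9 + 2 · 3 = 15
  Term 3 contributes 8 + 3 · 3 = 17
  Term 4 contributes 4 + 4 · 3 = 16
p(3) = ⊕ of these = min[4, 12, 15, 17, 16] = 4.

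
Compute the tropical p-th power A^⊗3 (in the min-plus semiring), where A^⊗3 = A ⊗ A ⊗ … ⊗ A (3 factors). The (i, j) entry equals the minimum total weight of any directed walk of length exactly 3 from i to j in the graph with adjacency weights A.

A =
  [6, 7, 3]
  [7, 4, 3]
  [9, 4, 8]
A^⊗3 =
  [14, 11, 10]
  [14, 11, 10]
  [15, 11, 11]

Each entry (A^⊗3)_ij equals the minimum over all length-3 walks i = v_0 → v_1 → … → v_3 = j of Σ_t A[v_t][v_{t+1}]. For example, for (i, j) = (0, 2) we minimise over 9 possible intermediate vertex sequences; the minimum is 10, attained along the walk 0 → 2 → 1 → 2.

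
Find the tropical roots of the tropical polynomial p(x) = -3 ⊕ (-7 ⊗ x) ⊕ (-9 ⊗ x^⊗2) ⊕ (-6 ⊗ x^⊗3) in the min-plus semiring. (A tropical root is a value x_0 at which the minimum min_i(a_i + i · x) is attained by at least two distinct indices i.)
Roots: {-3, 2, 4}

Each tropical root is a break point of the lower envelope of the lines y = a_i + i · x (there are 4 lines, with slopes 0, 1, ..., 3). Only the lines that attain the minimum somewhere contribute to roots; other lines are dominated. Here the surviving (envelope) indices are i = 3, i = 2, i = 1, i = 0.
Intersections between consecutive envelope lines give the roots: for adjacent envelope indices i < j the intersection is x = (a_i − a_j) / (j − i). Reading off the sorted break points: {-3, 2, 4}.
Verification: at each break x_0, at least two indices attain the minimum of min_i(a_i + i · x_0).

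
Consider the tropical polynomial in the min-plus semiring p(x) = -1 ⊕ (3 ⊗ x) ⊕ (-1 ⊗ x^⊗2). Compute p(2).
p(2) = -1

A tropical monomial a ⊗ x^⊗i evaluates to a + i · x. Evaluating each term at x = 2:
  Term 0 contributes -1 + 0 · 2 = -1
  Term 1 contributes 3 + 1 · 2 = 5
  Term 2 contributes -1 + 2 · 2 = 3
p(2) = ⊕ of these = min[-1, 5, 3] = -1.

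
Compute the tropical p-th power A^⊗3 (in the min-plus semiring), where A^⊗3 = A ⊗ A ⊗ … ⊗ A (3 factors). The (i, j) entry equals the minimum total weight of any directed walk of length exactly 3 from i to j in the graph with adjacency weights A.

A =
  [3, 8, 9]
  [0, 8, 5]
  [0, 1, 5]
A^⊗3 =
  [9, 13, 15]
  [6, 10, 11]
  [4, 7, 10]

Each entry (A^⊗3)_ij equals the minimum over all length-3 walks i = v_0 → v_1 → … → v_3 = j of Σ_t A[v_t][v_{t+1}]. For example, for (i, j) = (0, 2) we minimise over 9 possible intermediate vertex sequences; the minimum is 15, attained along the walk 0 → 0 → 0 → 2.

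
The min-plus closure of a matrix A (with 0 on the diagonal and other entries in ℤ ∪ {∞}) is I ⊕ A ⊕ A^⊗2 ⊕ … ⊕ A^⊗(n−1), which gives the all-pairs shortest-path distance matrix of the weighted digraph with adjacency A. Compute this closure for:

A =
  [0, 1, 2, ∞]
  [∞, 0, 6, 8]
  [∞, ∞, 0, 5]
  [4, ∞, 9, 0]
Closure =
  [0, 1, 2, 7]
  [12, 0, 6, 8]
  [9, 10, 0, 5]
  [4, 5, 6, 0]

This is the Floyd-Warshall all-pairs shortest-path computation. For each intermediate vertex k = 0, 1, …, 3, update dist[i][j] ← min(dist[i][j], dist[i][k] + dist[k][j]). The final matrix gives, for each (i, j), the minimum total weight of any directed path from i to j (possibly empty when i = j).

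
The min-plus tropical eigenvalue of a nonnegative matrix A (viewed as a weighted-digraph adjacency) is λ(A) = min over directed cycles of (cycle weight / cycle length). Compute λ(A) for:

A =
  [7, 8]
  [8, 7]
λ(A) = 7

Enumerate directed cycles and compute their means (weight / length). Sample:
  cycle 0 → 0: weight = 7, length = 1, mean = 7/1 ≈ 7.000
  cycle 1 → 1: weight = 7, length = 1, mean = 7/1 ≈ 7.000
  cycle 0 → 1 → 0: weight = 16, length = 2, mean = 16/2 ≈ 8.000
  cycle 1 → 0 → 1: weight = 16, length = 2, mean = 16/2 ≈ 8.000
Minimum mean = 7.000, attained e.g. along the cycle 0 → 0 with weight 7 and length 1. So λ(A) = 7/1 = 7.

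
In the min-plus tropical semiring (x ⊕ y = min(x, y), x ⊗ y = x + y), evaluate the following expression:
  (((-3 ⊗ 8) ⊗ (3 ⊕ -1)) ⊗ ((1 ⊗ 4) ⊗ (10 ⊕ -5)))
(((-3 ⊗ 8) ⊗ (3 ⊕ -1)) ⊗ ((1 ⊗ 4) ⊗ (10 ⊕ -5))) = 4

Expand innermost to outermost. Recall ⊕ takes the minimum of its arguments and ⊗ takes their sum. Working out the expression (((-3 ⊗ 8) ⊗ (3 ⊕ -1)) ⊗ ((1 ⊗ 4) ⊗ (10 ⊕ -5))) gives 4.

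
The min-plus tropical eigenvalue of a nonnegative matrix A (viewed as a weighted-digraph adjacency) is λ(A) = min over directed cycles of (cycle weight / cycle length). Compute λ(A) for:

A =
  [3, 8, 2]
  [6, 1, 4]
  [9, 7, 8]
λ(A) = 1

Enumerate directed cycles and compute their means (weight / length). Sample:
  cycle 0 → 0: weight = 3, length = 1, mean = 3/1 ≈ 3.000
  cycle 1 → 1: weight = 1, length = 1, mean = 1/1 ≈ 1.000
  cycle 2 → 2: weight = 8, length = 1, mean = 8/1 ≈ 8.000
  cycle 0 → 1 → 0: weight = 14, length = 2, mean = 14/2 ≈ 7.000
  cycle 0 → 2 → 0: weight = 11, length = 2, mean = 11/2 ≈ 5.500
  cycle 1 → 0 → 1: weight = 14, length = 2, mean = 14/2 ≈ 7.000
Minimum mean = 1.000, attained e.g. along the cycle 1 → 1 with weight 1 and length 1. So λ(A) = 1/1 = 1.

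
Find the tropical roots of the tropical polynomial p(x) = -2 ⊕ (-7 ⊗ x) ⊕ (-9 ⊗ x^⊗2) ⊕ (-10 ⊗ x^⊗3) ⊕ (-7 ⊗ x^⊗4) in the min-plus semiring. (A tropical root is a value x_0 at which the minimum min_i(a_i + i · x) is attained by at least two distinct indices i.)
Roots: {-3, 1, 2, 5}

Each tropical root is a break point of the lower envelope of the lines y = a_i + i · x (there are 5 lines, with slopes 0, 1, ..., 4). Only the lines that attain the minimum somewhere contribute to roots; other lines are dominated. Here the surviving (envelope) indices are i = 4, i = 3, i = 2, i = 1, i = 0.
Intersections between consecutive envelope lines give the roots: for adjacent envelope indices i < j the intersection is x = (a_i − a_j) / (j − i). Reading off the sorted break points: {-3, 1, 2, 5}.
Verification: at each break x_0, at least two indices attain the minimum of min_i(a_i + i · x_0).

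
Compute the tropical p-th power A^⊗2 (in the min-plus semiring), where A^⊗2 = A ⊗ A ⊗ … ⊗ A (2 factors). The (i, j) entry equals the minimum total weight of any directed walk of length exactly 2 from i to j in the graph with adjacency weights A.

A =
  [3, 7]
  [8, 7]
A^⊗2 =
  [6, 10]
  [11, 14]

Each entry (A^⊗2)_ij equals the minimum over all length-2 walks i = v_0 → v_1 → … → v_2 = j of Σ_t A[v_t][v_{t+1}]. For example, for (i, j) = (0, 1) we minimise over 2 possible intermediate vertex sequences; the minimum is 10, attained along the walk 0 → 0 → 1.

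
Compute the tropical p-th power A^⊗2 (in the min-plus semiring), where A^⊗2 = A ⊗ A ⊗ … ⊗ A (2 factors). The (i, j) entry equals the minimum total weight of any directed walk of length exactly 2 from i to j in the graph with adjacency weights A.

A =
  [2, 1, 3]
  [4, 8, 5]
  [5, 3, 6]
A^⊗2 =
  [4, 3, 5]
  [6, 5, 7]
  [7, 6, 8]

Each entry (A^⊗2)_ij equals the minimum over all length-2 walks i = v_0 → v_1 → … → v_2 = j of Σ_t A[v_t][v_{t+1}]. For example, for (i, j) = (0, 2) we minimise over 3 possible intermediate vertex sequences; the minimum is 5, attained along the walk 0 → 0 → 2.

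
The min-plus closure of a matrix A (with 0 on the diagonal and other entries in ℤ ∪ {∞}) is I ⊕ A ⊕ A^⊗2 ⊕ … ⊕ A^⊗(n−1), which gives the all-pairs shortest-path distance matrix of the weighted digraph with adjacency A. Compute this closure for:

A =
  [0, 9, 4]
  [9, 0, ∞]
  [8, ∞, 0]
Closure =
  [0, 9, 4]
  [9, 0, 13]
  [8, 17, 0]

This is the Floyd-Warshall all-pairs shortest-path computation. For each intermediate vertex k = 0, 1, …, 2, update dist[i][j] ← min(dist[i][j], dist[i][k] + dist[k][j]). The final matrix gives, for each (i, j), the minimum total weight of any directed path from i to j (possibly empty when i = j).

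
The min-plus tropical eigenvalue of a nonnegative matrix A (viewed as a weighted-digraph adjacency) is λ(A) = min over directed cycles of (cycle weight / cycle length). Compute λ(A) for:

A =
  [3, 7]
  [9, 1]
λ(A) = 1

Enumerate directed cycles and compute their means (weight / length). Sample:
  cycle 0 → 0: weight = 3, length = 1, mean = 3/1 ≈ 3.000
  cycle 1 → 1: weight = 1, length = 1, mean = 1/1 ≈ 1.000
  cycle 0 → 1 → 0: weight = 16, length = 2, mean = 16/2 ≈ 8.000
  cycle 1 → 0 → 1: weight = 16, length = 2, mean = 16/2 ≈ 8.000
Minimum mean = 1.000, attained e.g. along the cycle 1 → 1 with weight 1 and length 1. So λ(A) = 1/1 = 1.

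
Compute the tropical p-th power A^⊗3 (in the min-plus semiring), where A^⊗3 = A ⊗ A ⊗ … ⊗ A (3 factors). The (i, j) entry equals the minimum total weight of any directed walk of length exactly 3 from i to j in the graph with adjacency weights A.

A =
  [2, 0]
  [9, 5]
A^⊗3 =
  [6, 4]
  [13, 11]

Each entry (A^⊗3)_ij equals the minimum over all length-3 walks i = v_0 → v_1 → … → v_3 = j of Σ_t A[v_t][v_{t+1}]. For example, for (i, j) = (0, 1) we minimise over 4 possible intermediate vertex sequences; the minimum is 4, attained along the walk 0 → 0 → 0 → 1.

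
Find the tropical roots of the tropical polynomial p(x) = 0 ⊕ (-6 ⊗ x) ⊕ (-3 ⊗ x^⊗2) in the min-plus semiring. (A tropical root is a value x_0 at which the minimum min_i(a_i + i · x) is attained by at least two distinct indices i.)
Roots: {-3, 6}

Each tropical root is a break point of the lower envelope of the lines y = a_i + i · x (there are 3 lines, with slopes 0, 1, ..., 2). Only the lines that attain the minimum somewhere contribute to roots; other lines are dominated. Here the surviving (envelope) indices are i = 2, i = 1, i = 0.
Intersections between consecutive envelope lines give the roots: for adjacent envelope indices i < j the intersection is x = (a_i − a_j) / (j − i). Reading off the sorted break points: {-3, 6}.
Verification: at each break x_0, at least two indices attain the minimum of min_i(a_i + i · x_0).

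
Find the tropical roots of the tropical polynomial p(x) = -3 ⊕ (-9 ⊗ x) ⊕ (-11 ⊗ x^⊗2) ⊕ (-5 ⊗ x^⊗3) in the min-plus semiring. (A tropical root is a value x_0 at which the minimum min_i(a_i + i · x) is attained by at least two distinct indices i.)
Roots: {-6, 2, 6}

Each tropical root is a break point of the lower envelope of the lines y = a_i + i · x (there are 4 lines, with slopes 0, 1, ..., 3). Only the lines that attain the minimum somewhere contribute to roots; other lines are dominated. Here the surviving (envelope) indices are i = 3, i = 2, i = 1, i = 0.
Intersections between consecutive envelope lines give the roots: for adjacent envelope indices i < j the intersection is x = (a_i − a_j) / (j − i). Reading off the sorted break points: {-6, 2, 6}.
Verification: at each break x_0, at least two indices attain the minimum of min_i(a_i + i · x_0).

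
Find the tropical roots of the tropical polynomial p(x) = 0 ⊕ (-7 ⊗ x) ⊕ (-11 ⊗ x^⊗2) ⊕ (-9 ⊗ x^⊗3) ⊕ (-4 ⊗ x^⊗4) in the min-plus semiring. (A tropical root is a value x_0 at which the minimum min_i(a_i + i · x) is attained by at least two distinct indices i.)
Roots: {-5, -2, 4, 7}

Each tropical root is a break point of the lower envelope of the lines y = a_i + i · x (there are 5 lines, with slopes 0, 1, ..., 4). Only the lines that attain the minimum somewhere contribute to roots; other lines are dominated. Here the surviving (envelope) indices are i = 4, i = 3, i = 2, i = 1, i = 0.
Intersections between consecutive envelope lines give the roots: for adjacent envelope indices i < j the intersection is x = (a_i − a_j) / (j − i). Reading off the sorted break points: {-5, -2, 4, 7}.
Verification: at each break x_0, at least two indices attain the minimum of min_i(a_i + i · x_0).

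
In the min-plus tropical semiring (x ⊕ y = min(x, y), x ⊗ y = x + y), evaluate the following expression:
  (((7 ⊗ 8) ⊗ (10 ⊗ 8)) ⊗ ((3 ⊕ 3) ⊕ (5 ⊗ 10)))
(((7 ⊗ 8) ⊗ (10 ⊗ 8)) ⊗ ((3 ⊕ 3) ⊕ (5 ⊗ 10))) = 36

Expand innermost to outermost. Recall ⊕ takes the minimum of its arguments and ⊗ takes their sum. Working out the expression (((7 ⊗ 8) ⊗ (10 ⊗ 8)) ⊗ ((3 ⊕ 3) ⊕ (5 ⊗ 10))) gives 36.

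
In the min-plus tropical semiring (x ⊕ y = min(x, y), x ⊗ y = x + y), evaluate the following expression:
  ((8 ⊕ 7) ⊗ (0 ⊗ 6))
((8 ⊕ 7) ⊗ (0 ⊗ 6)) = 13

Expand innermost to outermost. Recall ⊕ takes the minimum of its arguments and ⊗ takes their sum. Working out the expression ((8 ⊕ 7) ⊗ (0 ⊗ 6)) gives 13.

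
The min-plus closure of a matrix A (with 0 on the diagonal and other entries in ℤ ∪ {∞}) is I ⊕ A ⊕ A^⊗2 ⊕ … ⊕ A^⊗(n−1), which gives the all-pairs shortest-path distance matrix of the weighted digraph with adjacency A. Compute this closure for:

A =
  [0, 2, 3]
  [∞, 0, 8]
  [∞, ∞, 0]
Closure =
  [0, 2, 3]
  [∞, 0, 8]
  [∞, ∞, 0]

This is the Floyd-Warshall all-pairs shortest-path computation. For each intermediate vertex k = 0, 1, …, 2, update dist[i][j] ← min(dist[i][j], dist[i][k] + dist[k][j]). The final matrix gives, for each (i, j), the minimum total weight of any directed path from i to j (possibly empty when i = j).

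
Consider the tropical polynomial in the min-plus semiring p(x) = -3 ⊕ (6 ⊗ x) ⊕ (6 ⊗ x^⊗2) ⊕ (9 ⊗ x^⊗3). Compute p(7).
p(7) = -3

A tropical monomial a ⊗ x^⊗i evaluates to a + i · x. Evaluating each term at x = 7:
  Term 0 contributes -3 + 0 · 7 = -3
  Term 1 contributes 6 + 1 · 7 = 13
  Term 2 contributes 6 + 2 · 7 = 20
  Term 3 contributes 9 + 3 · 7 = 30
p(7) = ⊕ of these = min[-3, 13, 20, 30] = -3.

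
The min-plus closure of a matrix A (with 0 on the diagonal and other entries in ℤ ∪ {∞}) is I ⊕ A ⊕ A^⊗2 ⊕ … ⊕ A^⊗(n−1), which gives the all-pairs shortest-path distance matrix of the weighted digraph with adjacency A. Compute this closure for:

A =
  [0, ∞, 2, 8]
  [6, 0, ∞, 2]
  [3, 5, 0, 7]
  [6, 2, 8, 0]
Closure =
  [0, 7, 2, 8]
  [6, 0, 8, 2]
  [3, 5, 0, 7]
  [6, 2, 8, 0]

This is the Floyd-Warshall all-pairs shortest-path computation. For each intermediate vertex k = 0, 1, …, 3, update dist[i][j] ← min(dist[i][j], dist[i][k] + dist[k][j]). The final matrix gives, for each (i, j), the minimum total weight of any directed path from i to j (possibly empty when i = j).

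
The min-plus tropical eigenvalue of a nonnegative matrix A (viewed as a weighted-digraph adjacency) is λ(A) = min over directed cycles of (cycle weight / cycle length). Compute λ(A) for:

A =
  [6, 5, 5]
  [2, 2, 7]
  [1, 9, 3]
λ(A) = 2

Enumerate directed cycles and compute their means (weight / length). Sample:
  cycle 0 → 0: weight = 6, length = 1, mean = 6/1 ≈ 6.000
  cycle 1 → 1: weight = 2, length = 1, mean = 2/1 ≈ 2.000
  cycle 2 → 2: weight = 3, length = 1, mean = 3/1 ≈ 3.000
  cycle 0 → 1 → 0: weight = 7, length = 2, mean = 7/2 ≈ 3.500
  cycle 0 → 2 → 0: weight = 6, length = 2, mean = 6/2 ≈ 3.000
  cycle 1 → 0 → 1: weight = 7, length = 2, mean = 7/2 ≈ 3.500
Minimum mean = 2.000, attained e.g. along the cycle 1 → 1 with weight 2 and length 1. So λ(A) = 2/1 = 2.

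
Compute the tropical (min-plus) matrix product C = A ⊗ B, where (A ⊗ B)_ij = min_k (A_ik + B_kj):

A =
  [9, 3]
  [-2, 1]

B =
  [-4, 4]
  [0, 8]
A ⊗ B =
  [3, 11]
  [-6, 2]

Apply the min-plus product entry-by-entry:
  C[0][0] = min over k of (A[0][0] + B[0][0] = 9 + -4 = 5, A[0][1] + B[1][0] = 3 + 0 = 3) = 3 (attained at k = 1)
  C[0][1] = min over k of (A[0][0] + B[0][1] = 9 + 4 = 13, A[0][1] + B[1][1] = 3 + 8 = 11) = 11 (attained at k = 1)
  C[1][0] = min over k of (A[1][0] + B[0][0] = -2 + -4 = -6, A[1][1] + B[1][0] = 1 + 0 = 1) = -6 (attained at k = 0)
  C[1][1] = min over k of (A[1][0] + B[0][1] = -2 + 4 = 2, A[1][1] + B[1][1] = 1 + 8 = 9) = 2 (attained at k = 0)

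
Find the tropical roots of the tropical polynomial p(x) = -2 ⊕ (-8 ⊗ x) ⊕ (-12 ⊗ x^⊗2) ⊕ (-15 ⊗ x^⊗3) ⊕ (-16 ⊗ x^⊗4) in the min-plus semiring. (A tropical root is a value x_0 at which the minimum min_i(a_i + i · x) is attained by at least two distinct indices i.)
Roots: {1, 3, 4, 6}

Each tropical root is a break point of the lower envelope of the lines y = a_i + i · x (there are 5 lines, with slopes 0, 1, ..., 4). Only the lines that attain the minimum somewhere contribute to roots; other lines are dominated. Here the surviving (envelope) indices are i = 4, i = 3, i = 2, i = 1, i = 0.
Intersections between consecutive envelope lines give the roots: for adjacent envelope indices i < j the intersection is x = (a_i − a_j) / (j − i). Reading off the sorted break points: {1, 3, 4, 6}.
Verification: at each break x_0, at least two indices attain the minimum of min_i(a_i + i · x_0).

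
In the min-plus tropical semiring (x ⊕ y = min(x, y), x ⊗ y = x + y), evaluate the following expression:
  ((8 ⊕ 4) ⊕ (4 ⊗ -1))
((8 ⊕ 4) ⊕ (4 ⊗ -1)) = 3

Expand innermost to outermost. Recall ⊕ takes the minimum of its arguments and ⊗ takes their sum. Working out the expression ((8 ⊕ 4) ⊕ (4 ⊗ -1)) gives 3.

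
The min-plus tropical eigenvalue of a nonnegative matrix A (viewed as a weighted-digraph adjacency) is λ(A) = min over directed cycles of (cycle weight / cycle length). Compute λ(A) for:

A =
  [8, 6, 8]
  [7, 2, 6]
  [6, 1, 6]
λ(A) = 2

Enumerate directed cycles and compute their means (weight / length). Sample:
  cycle 0 → 0: weight = 8, length = 1, mean = 8/1 ≈ 8.000
  cycle 1 → 1: weight = 2, length = 1, mean = 2/1 ≈ 2.000
  cycle 2 → 2: weight = 6, length = 1, mean = 6/1 ≈ 6.000
  cycle 0 → 1 → 0: weight = 13, length = 2, mean = 13/2 ≈ 6.500
  cycle 0 → 2 → 0: weight = 14, length = 2, mean = 14/2 ≈ 7.000
  cycle 1 → 0 → 1: weight = 13, length = 2, mean = 13/2 ≈ 6.500
Minimum mean = 2.000, attained e.g. along the cycle 1 → 1 with weight 2 and length 1. So λ(A) = 2/1 = 2.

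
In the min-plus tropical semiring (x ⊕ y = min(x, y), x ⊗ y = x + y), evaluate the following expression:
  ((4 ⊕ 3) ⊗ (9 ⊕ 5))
((4 ⊕ 3) ⊗ (9 ⊕ 5)) = 8

Expand innermost to outermost. Recall ⊕ takes the minimum of its arguments and ⊗ takes their sum. Working out the expression ((4 ⊕ 3) ⊗ (9 ⊕ 5)) gives 8.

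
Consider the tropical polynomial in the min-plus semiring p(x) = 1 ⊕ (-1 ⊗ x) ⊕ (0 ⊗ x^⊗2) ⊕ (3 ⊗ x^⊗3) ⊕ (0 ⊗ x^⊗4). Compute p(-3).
p(-3) = -12

A tropical monomial a ⊗ x^⊗i evaluates to a + i · x. Evaluating each term at x = -3:
  Term 0 contributes 1 + 0 · -3 = 1
  Term 1 contributes -1 + 1 · -3 = -4
  Term 2 contributes 0 + 2 · -3 = -6
  Term 3 contributes 3 + 3 · -3 = -6
  Term 4 contributes 0 + 4 · -3 = -12
p(-3) = ⊕ of these = min[1, -4, -6, -6, -12] = -12.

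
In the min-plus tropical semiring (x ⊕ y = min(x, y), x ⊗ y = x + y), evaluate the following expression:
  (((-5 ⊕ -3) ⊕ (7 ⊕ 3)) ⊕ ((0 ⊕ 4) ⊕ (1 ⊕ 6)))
(((-5 ⊕ -3) ⊕ (7 ⊕ 3)) ⊕ ((0 ⊕ 4) ⊕ (1 ⊕ 6))) = -5

Expand innermost to outermost. Recall ⊕ takes the minimum of its arguments and ⊗ takes their sum. Working out the expression (((-5 ⊕ -3) ⊕ (7 ⊕ 3)) ⊕ ((0 ⊕ 4) ⊕ (1 ⊕ 6))) gives -5.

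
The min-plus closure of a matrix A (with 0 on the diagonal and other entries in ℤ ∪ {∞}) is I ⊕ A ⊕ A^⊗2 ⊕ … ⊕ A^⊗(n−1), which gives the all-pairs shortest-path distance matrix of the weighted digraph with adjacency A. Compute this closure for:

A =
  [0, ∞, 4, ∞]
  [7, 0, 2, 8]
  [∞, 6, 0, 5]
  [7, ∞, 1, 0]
Closure =
  [0, 10, 4, 9]
  [7, 0, 2, 7]
  [12, 6, 0, 5]
  [7, 7, 1, 0]

This is the Floyd-Warshall all-pairs shortest-path computation. For each intermediate vertex k = 0, 1, …, 3, update dist[i][j] ← min(dist[i][j], dist[i][k] + dist[k][j]). The final matrix gives, for each (i, j), the minimum total weight of any directed path from i to j (possibly empty when i = j).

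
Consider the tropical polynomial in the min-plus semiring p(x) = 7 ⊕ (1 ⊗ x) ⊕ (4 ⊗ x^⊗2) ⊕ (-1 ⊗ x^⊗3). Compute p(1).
p(1) = 2

A tropical monomial a ⊗ x^⊗i evaluates to a + i · x. Evaluating each term at x = 1:
  Term 0 contributes 7 + 0 · 1 = 7
  Term 1 contributes 1 + 1 · 1 = 2
  Term 2 contributes 4 + 2 · 1 = 6
  Term 3 contributes -1 + 3 · 1 = 2
p(1) = ⊕ of these = min[7, 2, 6, 2] = 2.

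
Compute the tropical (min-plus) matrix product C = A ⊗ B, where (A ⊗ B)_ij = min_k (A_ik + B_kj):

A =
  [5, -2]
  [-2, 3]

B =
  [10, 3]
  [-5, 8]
A ⊗ B =
  [-7, 6]
  [-2, 1]

Apply the min-plus product entry-by-entry:
  C[0][0] = min over k of (A[0][0] + B[0][0] = 5 + 10 = 15, A[0][1] + B[1][0] = -2 + -5 = -7) = -7 (attained at k = 1)
  C[0][1] = min over k of (A[0][0] + B[0][1] = 5 + 3 = 8, A[0][1] + B[1][1] = -2 + 8 = 6) = 6 (attained at k = 1)
  C[1][0] = min over k of (A[1][0] + B[0][0] = -2 + 10 = 8, A[1][1] + B[1][0] = 3 + -5 = -2) = -2 (attained at k = 1)
  C[1][1] = min over k of (A[1][0] + B[0][1] = -2 + 3 = 1, A[1][1] + B[1][1] = 3 + 8 = 11) = 1 (attained at k = 0)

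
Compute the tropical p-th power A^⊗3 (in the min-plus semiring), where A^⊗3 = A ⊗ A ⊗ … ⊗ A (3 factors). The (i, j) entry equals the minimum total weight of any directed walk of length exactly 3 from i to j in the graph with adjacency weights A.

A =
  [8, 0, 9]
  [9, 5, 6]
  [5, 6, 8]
A^⊗3 =
  [11, 9, 11]
  [16, 11, 15]
  [14, 10, 11]

Each entry (A^⊗3)_ij equals the minimum over all length-3 walks i = v_0 → v_1 → … → v_3 = j of Σ_t A[v_t][v_{t+1}]. For example, for (i, j) = (0, 2) we minimise over 9 possible intermediate vertex sequences; the minimum is 11, attained along the walk 0 → 1 → 1 → 2.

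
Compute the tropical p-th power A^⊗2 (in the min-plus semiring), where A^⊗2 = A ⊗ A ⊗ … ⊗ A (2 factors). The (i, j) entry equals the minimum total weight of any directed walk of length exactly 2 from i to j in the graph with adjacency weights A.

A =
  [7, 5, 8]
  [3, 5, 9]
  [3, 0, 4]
A^⊗2 =
  [8, 8, 12]
  [8, 8, 11]
  [3, 4, 8]

Each entry (A^⊗2)_ij equals the minimum over all length-2 walks i = v_0 → v_1 → … → v_2 = j of Σ_t A[v_t][v_{t+1}]. For example, for (i, j) = (0, 2) we minimise over 3 possible intermediate vertex sequences; the minimum is 12, attained along the walk 0 → 2 → 2.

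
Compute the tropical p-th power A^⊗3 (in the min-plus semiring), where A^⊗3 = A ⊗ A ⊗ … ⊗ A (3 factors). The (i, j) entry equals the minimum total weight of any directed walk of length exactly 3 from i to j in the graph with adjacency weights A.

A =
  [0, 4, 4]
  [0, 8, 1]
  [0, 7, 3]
A^⊗3 =
  [0, 4, 4]
  [0, 4, 4]
  [0, 4, 4]

Each entry (A^⊗3)_ij equals the minimum over all length-3 walks i = v_0 → v_1 → … → v_3 = j of Σ_t A[v_t][v_{t+1}]. For example, for (i, j) = (0, 2) we minimise over 9 possible intermediate vertex sequences; the minimum is 4, attained along the walk 0 → 0 → 0 → 2.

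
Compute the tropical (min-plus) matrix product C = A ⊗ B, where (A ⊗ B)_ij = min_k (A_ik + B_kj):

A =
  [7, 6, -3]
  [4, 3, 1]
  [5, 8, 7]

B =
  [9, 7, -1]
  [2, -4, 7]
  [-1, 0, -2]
A ⊗ B =
  [-4, -3, -5]
  [0, -1, -1]
  [6, 4, 4]

Apply the min-plus product entry-by-entry:
  C[0][0] = min over k of (A[0][0] + B[0][0] = 7 + 9 = 16, A[0][1] + B[1][0] = 6 + 2 = 8, A[0][2] + B[2][0] = -3 + -1 = -4) = -4 (attained at k = 2)
  C[0][1] = min over k of (A[0][0] + B[0][1] = 7 + 7 = 14, A[0][1] + B[1][1] = 6 + -4 = 2, A[0][2] + B[2][1] = -3 + 0 = -3) = -3 (attained at k = 2)
  C[0][2] = min over k of (A[0][0] + B[0][2] = 7 + -1 = 6, A[0][1] + B[1][2] = 6 + 7 = 13, A[0][2] + B[2][2] = -3 + -2 = -5) = -5 (attained at k = 2)
  C[1][0] = min over k of (A[1][0] + B[0][0] = 4 + 9 = 13, A[1][1] + B[1][0] = 3 + 2 = 5, A[1][2] + B[2][0] = 1 + -1 = 0) = 0 (attained at k = 2)
  C[1][1] = min over k of (A[1][0] + B[0][1] = 4 + 7 = 11, A[1][1] + B[1][1] = 3 + -4 = -1, A[1][2] + B[2][1] = 1 + 0 = 1) = -1 (attained at k = 1)
  C[1][2] = min over k of (A[1][0] + B[0][2] = 4 + -1 = 3, A[1][1] + B[1][2] = 3 + 7 = 10, A[1][2] + B[2][2] = 1 + -2 = -1) = -1 (attained at k = 2)
  C[2][0] = min over k of (A[2][0] + B[0][0] = 5 + 9 = 14, A[2][1] + B[1][0] = 8 + 2 = 10, A[2][2] + B[2][0] = 7 + -1 = 6) = 6 (attained at k = 2)
  C[2][1] = min over k of (A[2][0] + B[0][1] = 5 + 7 = 12, A[2][1] + B[1][1] = 8 + -4 = 4, A[2][2] + B[2][1] = 7 + 0 = 7) = 4 (attained at k = 1)
  C[2][2] = min over k of (A[2][0] + B[0][2] = 5 + -1 = 4, A[2][1] + B[1][2] = 8 + 7 = 15, A[2][2] + B[2][2] = 7 + -2 = 5) = 4 (attained at k = 0)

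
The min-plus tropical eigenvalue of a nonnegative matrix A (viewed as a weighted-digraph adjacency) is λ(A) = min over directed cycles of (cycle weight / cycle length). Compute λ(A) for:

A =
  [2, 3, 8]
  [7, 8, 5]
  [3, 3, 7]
λ(A) = 2

Enumerate directed cycles and compute their means (weight / length). Sample:
  cycle 0 → 0: weight = 2, length = 1, mean = 2/1 ≈ 2.000
  cycle 1 → 1: weight = 8, length = 1, mean = 8/1 ≈ 8.000
  cycle 2 → 2: weight = 7, length = 1, mean = 7/1 ≈ 7.000
  cycle 0 → 1 → 0: weight = 10, length = 2, mean = 10/2 ≈ 5.000
  cycle 0 → 2 → 0: weight = 11, length = 2, mean = 11/2 ≈ 5.500
  cycle 1 → 0 → 1: weight = 10, length = 2, mean = 10/2 ≈ 5.000
Minimum mean = 2.000, attained e.g. along the cycle 0 → 0 with weight 2 and length 1. So λ(A) = 2/1 = 2.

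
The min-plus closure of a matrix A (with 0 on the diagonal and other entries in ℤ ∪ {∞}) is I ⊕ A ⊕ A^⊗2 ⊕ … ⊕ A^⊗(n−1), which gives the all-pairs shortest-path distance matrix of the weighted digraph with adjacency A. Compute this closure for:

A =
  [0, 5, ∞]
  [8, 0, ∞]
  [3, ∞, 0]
Closure =
  [0, 5, ∞]
  [8, 0, ∞]
  [3, 8, 0]

This is the Floyd-Warshall all-pairs shortest-path computation. For each intermediate vertex k = 0, 1, …, 2, update dist[i][j] ← min(dist[i][j], dist[i][k] + dist[k][j]). The final matrix gives, for each (i, j), the minimum total weight of any directed path from i to j (possibly empty when i = j).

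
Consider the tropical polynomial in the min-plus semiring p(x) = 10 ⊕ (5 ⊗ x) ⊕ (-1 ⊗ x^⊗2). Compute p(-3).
p(-3) = -7

A tropical monomial a ⊗ x^⊗i evaluates to a + i · x. Evaluating each term at x = -3:
  Term 0 contributes 10 + 0 · -3 = 10
  Term 1 contributes 5 + 1 · -3 = 2
  Term 2 contributes -1 + 2 · -3 = -7
p(-3) = ⊕ of these = min[10, 2, -7] = -7.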